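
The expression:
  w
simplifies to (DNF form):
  w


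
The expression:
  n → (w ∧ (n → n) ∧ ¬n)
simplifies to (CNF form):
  ¬n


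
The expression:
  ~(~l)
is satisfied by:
  {l: True}


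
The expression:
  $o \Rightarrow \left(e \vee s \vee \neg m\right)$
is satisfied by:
  {s: True, e: True, o: False, m: False}
  {s: True, o: False, m: False, e: False}
  {e: True, o: False, m: False, s: False}
  {e: False, o: False, m: False, s: False}
  {s: True, m: True, e: True, o: False}
  {s: True, m: True, e: False, o: False}
  {m: True, e: True, s: False, o: False}
  {m: True, s: False, o: False, e: False}
  {e: True, s: True, o: True, m: False}
  {s: True, o: True, e: False, m: False}
  {e: True, o: True, s: False, m: False}
  {o: True, s: False, m: False, e: False}
  {s: True, m: True, o: True, e: True}
  {s: True, m: True, o: True, e: False}
  {m: True, o: True, e: True, s: False}


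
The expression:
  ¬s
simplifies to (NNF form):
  ¬s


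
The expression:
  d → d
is always true.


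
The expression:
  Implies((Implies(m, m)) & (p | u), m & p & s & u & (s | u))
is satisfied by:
  {s: True, m: True, p: False, u: False}
  {s: True, p: False, m: False, u: False}
  {m: True, s: False, p: False, u: False}
  {s: False, p: False, m: False, u: False}
  {s: True, u: True, m: True, p: True}


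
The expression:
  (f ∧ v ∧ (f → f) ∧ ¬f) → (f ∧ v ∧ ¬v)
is always true.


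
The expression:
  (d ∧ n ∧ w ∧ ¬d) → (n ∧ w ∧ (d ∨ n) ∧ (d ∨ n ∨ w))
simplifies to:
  True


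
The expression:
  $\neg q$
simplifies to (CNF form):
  $\neg q$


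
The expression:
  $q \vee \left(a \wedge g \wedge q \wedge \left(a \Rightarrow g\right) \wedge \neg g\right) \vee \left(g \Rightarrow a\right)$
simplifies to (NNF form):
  $a \vee q \vee \neg g$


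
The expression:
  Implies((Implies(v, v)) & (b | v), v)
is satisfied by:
  {v: True, b: False}
  {b: False, v: False}
  {b: True, v: True}


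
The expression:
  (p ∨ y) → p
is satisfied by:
  {p: True, y: False}
  {y: False, p: False}
  {y: True, p: True}


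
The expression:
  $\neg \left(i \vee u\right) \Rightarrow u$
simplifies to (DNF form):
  $i \vee u$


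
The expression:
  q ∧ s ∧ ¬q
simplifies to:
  False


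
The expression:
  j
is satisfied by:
  {j: True}


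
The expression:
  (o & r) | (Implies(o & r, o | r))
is always true.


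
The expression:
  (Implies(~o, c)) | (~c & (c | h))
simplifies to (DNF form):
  c | h | o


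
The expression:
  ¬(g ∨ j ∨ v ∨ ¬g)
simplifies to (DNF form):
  False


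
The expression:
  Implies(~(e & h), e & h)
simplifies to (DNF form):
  e & h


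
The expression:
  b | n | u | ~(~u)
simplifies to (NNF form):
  b | n | u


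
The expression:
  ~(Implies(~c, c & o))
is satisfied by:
  {c: False}


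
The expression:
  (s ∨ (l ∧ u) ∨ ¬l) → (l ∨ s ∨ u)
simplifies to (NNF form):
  l ∨ s ∨ u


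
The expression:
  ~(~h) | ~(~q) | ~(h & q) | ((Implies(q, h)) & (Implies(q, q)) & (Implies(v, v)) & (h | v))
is always true.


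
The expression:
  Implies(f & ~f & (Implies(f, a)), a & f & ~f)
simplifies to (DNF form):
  True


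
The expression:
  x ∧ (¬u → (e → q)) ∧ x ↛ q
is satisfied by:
  {u: True, x: True, q: False, e: False}
  {x: True, u: False, q: False, e: False}
  {u: True, e: True, x: True, q: False}


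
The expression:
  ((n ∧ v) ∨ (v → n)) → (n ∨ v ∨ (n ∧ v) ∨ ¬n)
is always true.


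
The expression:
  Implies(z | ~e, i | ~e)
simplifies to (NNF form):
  i | ~e | ~z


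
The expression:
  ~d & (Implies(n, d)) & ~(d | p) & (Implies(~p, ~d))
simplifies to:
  ~d & ~n & ~p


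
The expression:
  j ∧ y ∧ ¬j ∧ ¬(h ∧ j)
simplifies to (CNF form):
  False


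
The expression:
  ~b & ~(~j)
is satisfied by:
  {j: True, b: False}


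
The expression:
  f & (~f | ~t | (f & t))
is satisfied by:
  {f: True}


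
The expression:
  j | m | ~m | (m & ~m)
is always true.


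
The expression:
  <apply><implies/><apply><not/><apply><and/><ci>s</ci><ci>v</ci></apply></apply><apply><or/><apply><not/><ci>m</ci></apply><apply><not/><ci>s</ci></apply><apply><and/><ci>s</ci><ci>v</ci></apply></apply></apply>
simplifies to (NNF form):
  <apply><or/><ci>v</ci><apply><not/><ci>m</ci></apply><apply><not/><ci>s</ci></apply></apply>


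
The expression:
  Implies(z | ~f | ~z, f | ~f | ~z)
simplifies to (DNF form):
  True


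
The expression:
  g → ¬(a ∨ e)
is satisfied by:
  {e: False, g: False, a: False}
  {a: True, e: False, g: False}
  {e: True, a: False, g: False}
  {a: True, e: True, g: False}
  {g: True, a: False, e: False}


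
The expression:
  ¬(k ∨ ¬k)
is never true.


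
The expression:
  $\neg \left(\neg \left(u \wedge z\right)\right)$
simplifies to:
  $u \wedge z$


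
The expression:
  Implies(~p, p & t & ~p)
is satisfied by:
  {p: True}


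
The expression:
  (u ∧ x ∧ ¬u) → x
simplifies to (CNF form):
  True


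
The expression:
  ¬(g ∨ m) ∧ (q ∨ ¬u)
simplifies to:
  ¬g ∧ ¬m ∧ (q ∨ ¬u)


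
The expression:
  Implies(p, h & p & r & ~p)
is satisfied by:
  {p: False}


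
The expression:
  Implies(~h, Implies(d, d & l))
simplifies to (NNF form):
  h | l | ~d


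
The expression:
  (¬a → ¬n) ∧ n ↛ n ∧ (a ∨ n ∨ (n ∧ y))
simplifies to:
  False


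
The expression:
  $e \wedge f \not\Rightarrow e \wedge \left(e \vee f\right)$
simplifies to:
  $\text{False}$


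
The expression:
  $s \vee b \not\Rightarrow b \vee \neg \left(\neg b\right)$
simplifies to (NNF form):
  $b \vee s$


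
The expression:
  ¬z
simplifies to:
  ¬z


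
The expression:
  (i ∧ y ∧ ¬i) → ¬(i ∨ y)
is always true.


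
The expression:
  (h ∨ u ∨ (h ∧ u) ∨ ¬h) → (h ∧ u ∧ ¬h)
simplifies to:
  False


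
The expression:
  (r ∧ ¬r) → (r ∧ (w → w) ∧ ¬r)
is always true.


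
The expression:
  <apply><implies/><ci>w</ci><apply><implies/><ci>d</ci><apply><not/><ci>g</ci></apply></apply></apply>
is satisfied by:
  {w: False, d: False, g: False}
  {g: True, w: False, d: False}
  {d: True, w: False, g: False}
  {g: True, d: True, w: False}
  {w: True, g: False, d: False}
  {g: True, w: True, d: False}
  {d: True, w: True, g: False}


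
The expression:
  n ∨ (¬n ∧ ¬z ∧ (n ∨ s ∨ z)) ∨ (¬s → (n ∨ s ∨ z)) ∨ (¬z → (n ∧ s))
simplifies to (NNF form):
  n ∨ s ∨ z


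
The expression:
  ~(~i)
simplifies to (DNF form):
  i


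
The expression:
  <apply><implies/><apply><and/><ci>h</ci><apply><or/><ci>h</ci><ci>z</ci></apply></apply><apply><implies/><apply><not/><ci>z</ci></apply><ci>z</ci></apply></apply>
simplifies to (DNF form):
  <apply><or/><ci>z</ci><apply><not/><ci>h</ci></apply></apply>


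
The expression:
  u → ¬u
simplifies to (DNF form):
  ¬u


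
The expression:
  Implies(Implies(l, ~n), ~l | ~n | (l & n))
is always true.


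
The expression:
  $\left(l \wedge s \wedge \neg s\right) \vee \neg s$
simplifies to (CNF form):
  $\neg s$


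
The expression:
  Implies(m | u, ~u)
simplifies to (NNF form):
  ~u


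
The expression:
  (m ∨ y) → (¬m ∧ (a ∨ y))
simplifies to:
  ¬m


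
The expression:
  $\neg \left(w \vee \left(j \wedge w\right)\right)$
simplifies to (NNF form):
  $\neg w$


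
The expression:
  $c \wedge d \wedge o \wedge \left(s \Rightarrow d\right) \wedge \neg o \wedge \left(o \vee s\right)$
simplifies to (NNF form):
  $\text{False}$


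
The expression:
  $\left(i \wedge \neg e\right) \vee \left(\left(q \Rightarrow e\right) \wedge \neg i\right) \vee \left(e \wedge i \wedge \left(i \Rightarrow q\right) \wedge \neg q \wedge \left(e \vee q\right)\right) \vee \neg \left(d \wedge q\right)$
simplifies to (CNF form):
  $\left(e \vee i \vee \neg d \vee \neg q\right) \wedge \left(e \vee \neg d \vee \neg e \vee \neg q\right) \wedge \left(i \vee \neg d \vee \neg i \vee \neg q\right) \wedge \left(\neg d \vee \neg e \vee \neg i \vee \neg q\right)$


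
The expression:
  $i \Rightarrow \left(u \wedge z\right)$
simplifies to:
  $\left(u \wedge z\right) \vee \neg i$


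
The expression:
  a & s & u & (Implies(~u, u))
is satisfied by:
  {a: True, u: True, s: True}


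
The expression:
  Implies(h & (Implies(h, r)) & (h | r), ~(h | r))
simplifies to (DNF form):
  ~h | ~r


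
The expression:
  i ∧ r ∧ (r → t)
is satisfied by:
  {t: True, i: True, r: True}


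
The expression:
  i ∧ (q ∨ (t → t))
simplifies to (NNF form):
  i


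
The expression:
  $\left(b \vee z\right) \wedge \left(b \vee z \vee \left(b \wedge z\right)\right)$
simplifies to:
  $b \vee z$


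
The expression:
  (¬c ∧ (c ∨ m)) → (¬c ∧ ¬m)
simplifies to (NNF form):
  c ∨ ¬m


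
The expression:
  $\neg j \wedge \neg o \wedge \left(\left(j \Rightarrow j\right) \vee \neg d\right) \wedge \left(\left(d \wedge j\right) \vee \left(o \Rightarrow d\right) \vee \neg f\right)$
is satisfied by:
  {o: False, j: False}


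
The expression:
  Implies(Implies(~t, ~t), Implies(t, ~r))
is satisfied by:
  {t: False, r: False}
  {r: True, t: False}
  {t: True, r: False}


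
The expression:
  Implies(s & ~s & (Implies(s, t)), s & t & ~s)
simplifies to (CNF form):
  True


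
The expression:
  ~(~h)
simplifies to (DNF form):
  h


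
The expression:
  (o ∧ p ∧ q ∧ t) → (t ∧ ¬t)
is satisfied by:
  {p: False, t: False, o: False, q: False}
  {q: True, p: False, t: False, o: False}
  {o: True, p: False, t: False, q: False}
  {q: True, o: True, p: False, t: False}
  {t: True, q: False, p: False, o: False}
  {q: True, t: True, p: False, o: False}
  {o: True, t: True, q: False, p: False}
  {q: True, o: True, t: True, p: False}
  {p: True, o: False, t: False, q: False}
  {q: True, p: True, o: False, t: False}
  {o: True, p: True, q: False, t: False}
  {q: True, o: True, p: True, t: False}
  {t: True, p: True, o: False, q: False}
  {q: True, t: True, p: True, o: False}
  {o: True, t: True, p: True, q: False}


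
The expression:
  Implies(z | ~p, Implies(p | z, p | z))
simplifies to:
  True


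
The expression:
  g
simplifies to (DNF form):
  g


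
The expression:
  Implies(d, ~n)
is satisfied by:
  {d: False, n: False}
  {n: True, d: False}
  {d: True, n: False}


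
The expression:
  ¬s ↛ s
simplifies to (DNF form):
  True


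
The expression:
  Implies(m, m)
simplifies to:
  True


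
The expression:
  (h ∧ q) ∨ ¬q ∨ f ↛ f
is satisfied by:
  {h: True, q: False}
  {q: False, h: False}
  {q: True, h: True}


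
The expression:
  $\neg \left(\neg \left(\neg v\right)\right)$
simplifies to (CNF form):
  $\neg v$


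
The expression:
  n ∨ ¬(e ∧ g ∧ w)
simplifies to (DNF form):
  n ∨ ¬e ∨ ¬g ∨ ¬w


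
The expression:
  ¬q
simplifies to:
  ¬q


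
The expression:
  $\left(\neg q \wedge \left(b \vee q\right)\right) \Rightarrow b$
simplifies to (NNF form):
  $\text{True}$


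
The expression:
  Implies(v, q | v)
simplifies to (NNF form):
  True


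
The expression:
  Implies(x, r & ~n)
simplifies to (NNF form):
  ~x | (r & ~n)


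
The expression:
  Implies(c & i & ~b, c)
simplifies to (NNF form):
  True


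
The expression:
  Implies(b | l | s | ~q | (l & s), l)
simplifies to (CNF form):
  (l | q) & (l | ~b) & (l | ~s)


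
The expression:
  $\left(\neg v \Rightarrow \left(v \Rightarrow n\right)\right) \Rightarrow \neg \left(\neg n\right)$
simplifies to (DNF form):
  $n$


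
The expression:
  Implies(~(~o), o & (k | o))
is always true.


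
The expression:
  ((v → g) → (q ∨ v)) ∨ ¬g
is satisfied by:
  {q: True, v: True, g: False}
  {q: True, g: False, v: False}
  {v: True, g: False, q: False}
  {v: False, g: False, q: False}
  {q: True, v: True, g: True}
  {q: True, g: True, v: False}
  {v: True, g: True, q: False}


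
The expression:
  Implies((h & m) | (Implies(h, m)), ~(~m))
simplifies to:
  h | m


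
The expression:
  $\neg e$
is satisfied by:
  {e: False}


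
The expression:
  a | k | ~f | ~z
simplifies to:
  a | k | ~f | ~z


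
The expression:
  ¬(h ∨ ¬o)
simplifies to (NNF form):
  o ∧ ¬h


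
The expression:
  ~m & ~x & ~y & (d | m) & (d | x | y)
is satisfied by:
  {d: True, x: False, y: False, m: False}


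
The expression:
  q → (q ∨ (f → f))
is always true.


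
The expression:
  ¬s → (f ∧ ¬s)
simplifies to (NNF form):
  f ∨ s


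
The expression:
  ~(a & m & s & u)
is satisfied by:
  {s: False, m: False, u: False, a: False}
  {a: True, s: False, m: False, u: False}
  {u: True, s: False, m: False, a: False}
  {a: True, u: True, s: False, m: False}
  {m: True, a: False, s: False, u: False}
  {a: True, m: True, s: False, u: False}
  {u: True, m: True, a: False, s: False}
  {a: True, u: True, m: True, s: False}
  {s: True, u: False, m: False, a: False}
  {a: True, s: True, u: False, m: False}
  {u: True, s: True, a: False, m: False}
  {a: True, u: True, s: True, m: False}
  {m: True, s: True, u: False, a: False}
  {a: True, m: True, s: True, u: False}
  {u: True, m: True, s: True, a: False}


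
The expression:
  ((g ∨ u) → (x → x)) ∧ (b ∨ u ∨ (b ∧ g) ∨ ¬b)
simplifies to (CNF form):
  True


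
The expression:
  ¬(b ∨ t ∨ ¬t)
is never true.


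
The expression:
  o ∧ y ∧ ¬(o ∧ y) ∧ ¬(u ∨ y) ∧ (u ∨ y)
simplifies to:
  False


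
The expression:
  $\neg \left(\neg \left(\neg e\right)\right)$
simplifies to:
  $\neg e$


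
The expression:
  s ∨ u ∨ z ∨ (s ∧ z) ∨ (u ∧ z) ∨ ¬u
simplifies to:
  True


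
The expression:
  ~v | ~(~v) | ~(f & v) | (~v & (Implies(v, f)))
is always true.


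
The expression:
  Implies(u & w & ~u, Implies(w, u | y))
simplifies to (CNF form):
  True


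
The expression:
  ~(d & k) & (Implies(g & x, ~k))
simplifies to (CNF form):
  (~d | ~k) & (~d | ~g | ~k) & (~d | ~k | ~x) & (~g | ~k | ~x)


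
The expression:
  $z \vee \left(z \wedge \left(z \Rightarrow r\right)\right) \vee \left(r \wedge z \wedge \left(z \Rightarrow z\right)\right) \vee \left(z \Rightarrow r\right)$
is always true.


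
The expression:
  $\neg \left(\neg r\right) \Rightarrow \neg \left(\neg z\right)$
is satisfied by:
  {z: True, r: False}
  {r: False, z: False}
  {r: True, z: True}


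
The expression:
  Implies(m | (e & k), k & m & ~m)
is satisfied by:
  {k: False, m: False, e: False}
  {e: True, k: False, m: False}
  {k: True, e: False, m: False}


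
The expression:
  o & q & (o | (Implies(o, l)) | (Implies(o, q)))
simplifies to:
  o & q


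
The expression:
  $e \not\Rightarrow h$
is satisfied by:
  {e: True, h: False}


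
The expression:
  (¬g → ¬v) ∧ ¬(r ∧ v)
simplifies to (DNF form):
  (g ∧ ¬r) ∨ ¬v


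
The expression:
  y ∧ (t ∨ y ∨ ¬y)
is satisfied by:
  {y: True}


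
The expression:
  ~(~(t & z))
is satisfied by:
  {t: True, z: True}


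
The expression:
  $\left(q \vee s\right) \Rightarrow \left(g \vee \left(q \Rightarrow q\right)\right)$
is always true.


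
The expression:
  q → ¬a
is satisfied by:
  {q: False, a: False}
  {a: True, q: False}
  {q: True, a: False}


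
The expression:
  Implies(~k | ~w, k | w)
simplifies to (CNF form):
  k | w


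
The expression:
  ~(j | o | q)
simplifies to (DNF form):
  ~j & ~o & ~q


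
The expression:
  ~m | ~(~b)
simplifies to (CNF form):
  b | ~m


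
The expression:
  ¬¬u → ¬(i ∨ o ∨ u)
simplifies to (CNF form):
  ¬u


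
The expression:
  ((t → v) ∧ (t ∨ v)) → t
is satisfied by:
  {t: True, v: False}
  {v: False, t: False}
  {v: True, t: True}


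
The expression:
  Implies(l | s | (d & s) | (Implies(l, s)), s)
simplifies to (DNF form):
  s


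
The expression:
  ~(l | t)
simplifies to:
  ~l & ~t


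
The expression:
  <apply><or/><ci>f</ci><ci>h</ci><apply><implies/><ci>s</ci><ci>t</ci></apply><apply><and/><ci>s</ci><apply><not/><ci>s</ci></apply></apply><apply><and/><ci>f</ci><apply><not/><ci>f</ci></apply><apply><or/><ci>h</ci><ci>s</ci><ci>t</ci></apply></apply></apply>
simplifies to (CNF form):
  <apply><or/><ci>f</ci><ci>h</ci><ci>t</ci><apply><not/><ci>s</ci></apply></apply>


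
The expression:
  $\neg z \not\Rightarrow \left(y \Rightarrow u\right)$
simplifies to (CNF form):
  $y \wedge \neg u \wedge \neg z$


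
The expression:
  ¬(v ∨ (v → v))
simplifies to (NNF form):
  False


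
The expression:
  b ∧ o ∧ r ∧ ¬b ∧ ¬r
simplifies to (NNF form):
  False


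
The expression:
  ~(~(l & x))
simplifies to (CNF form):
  l & x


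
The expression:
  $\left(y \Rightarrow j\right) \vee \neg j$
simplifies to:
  $\text{True}$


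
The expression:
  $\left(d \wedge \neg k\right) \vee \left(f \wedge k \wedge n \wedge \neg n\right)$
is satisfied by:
  {d: True, k: False}


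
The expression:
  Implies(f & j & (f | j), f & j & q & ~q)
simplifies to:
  ~f | ~j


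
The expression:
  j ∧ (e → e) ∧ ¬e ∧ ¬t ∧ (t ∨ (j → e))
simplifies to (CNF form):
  False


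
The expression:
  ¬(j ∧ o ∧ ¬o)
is always true.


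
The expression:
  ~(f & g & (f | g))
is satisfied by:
  {g: False, f: False}
  {f: True, g: False}
  {g: True, f: False}


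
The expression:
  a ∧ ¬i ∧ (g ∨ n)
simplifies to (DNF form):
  (a ∧ g ∧ ¬i) ∨ (a ∧ n ∧ ¬i)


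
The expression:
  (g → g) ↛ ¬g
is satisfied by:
  {g: True}


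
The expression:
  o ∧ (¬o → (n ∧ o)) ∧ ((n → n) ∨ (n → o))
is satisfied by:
  {o: True}


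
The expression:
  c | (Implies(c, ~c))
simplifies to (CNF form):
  True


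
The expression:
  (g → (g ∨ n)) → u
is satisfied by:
  {u: True}


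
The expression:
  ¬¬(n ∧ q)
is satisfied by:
  {q: True, n: True}


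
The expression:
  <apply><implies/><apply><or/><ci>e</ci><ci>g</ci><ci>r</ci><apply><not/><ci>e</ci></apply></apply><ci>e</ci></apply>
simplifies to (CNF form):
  <ci>e</ci>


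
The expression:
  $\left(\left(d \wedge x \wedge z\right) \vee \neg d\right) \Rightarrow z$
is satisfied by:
  {d: True, z: True}
  {d: True, z: False}
  {z: True, d: False}


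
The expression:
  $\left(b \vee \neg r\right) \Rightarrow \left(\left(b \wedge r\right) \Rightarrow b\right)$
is always true.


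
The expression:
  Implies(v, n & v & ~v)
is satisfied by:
  {v: False}


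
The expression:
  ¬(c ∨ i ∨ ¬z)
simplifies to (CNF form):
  z ∧ ¬c ∧ ¬i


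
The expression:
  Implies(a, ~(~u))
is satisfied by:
  {u: True, a: False}
  {a: False, u: False}
  {a: True, u: True}


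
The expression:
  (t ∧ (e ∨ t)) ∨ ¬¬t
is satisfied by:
  {t: True}


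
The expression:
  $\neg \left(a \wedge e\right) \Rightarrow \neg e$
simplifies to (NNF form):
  $a \vee \neg e$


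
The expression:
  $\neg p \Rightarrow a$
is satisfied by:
  {a: True, p: True}
  {a: True, p: False}
  {p: True, a: False}


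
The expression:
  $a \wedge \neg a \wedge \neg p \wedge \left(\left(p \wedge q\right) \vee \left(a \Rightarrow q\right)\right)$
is never true.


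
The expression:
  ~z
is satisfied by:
  {z: False}


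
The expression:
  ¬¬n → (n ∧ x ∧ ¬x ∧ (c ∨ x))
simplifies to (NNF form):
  ¬n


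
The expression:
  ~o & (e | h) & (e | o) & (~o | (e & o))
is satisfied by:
  {e: True, o: False}


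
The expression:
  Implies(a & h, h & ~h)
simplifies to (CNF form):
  ~a | ~h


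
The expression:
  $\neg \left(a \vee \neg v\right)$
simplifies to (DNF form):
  $v \wedge \neg a$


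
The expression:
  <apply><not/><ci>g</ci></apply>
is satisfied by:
  {g: False}


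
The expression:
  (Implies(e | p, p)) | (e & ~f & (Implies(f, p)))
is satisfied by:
  {p: True, e: False, f: False}
  {e: False, f: False, p: False}
  {f: True, p: True, e: False}
  {f: True, e: False, p: False}
  {p: True, e: True, f: False}
  {e: True, p: False, f: False}
  {f: True, e: True, p: True}


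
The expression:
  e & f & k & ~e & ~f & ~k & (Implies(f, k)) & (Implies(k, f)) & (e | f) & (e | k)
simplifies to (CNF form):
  False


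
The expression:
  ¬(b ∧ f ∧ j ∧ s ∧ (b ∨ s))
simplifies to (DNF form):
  ¬b ∨ ¬f ∨ ¬j ∨ ¬s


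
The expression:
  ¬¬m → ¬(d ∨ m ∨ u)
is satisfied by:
  {m: False}


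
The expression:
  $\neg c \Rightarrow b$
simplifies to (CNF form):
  $b \vee c$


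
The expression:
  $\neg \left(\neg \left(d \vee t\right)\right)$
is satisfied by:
  {d: True, t: True}
  {d: True, t: False}
  {t: True, d: False}


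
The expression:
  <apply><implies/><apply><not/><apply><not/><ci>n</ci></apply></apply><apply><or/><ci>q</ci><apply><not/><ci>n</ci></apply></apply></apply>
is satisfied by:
  {q: True, n: False}
  {n: False, q: False}
  {n: True, q: True}


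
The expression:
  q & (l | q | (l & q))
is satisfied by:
  {q: True}


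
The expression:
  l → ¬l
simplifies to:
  ¬l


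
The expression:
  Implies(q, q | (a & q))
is always true.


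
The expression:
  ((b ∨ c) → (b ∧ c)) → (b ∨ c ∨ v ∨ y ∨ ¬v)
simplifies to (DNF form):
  True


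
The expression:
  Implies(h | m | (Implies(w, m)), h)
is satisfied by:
  {h: True, w: True, m: False}
  {h: True, m: False, w: False}
  {h: True, w: True, m: True}
  {h: True, m: True, w: False}
  {w: True, m: False, h: False}


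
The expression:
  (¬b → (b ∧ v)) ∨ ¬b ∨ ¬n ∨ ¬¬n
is always true.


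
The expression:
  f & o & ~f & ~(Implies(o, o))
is never true.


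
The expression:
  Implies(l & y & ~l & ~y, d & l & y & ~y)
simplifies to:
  True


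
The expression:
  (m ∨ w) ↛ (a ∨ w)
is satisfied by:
  {m: True, w: False, a: False}


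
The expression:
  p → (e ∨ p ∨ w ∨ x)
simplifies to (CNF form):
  True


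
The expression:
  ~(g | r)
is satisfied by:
  {g: False, r: False}


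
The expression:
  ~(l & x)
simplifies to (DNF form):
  ~l | ~x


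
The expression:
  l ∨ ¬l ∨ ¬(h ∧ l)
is always true.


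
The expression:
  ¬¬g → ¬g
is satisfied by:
  {g: False}


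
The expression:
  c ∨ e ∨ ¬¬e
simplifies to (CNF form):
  c ∨ e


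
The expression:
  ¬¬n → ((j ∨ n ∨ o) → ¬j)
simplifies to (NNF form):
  ¬j ∨ ¬n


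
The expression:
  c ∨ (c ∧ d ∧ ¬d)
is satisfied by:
  {c: True}


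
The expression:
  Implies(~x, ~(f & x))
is always true.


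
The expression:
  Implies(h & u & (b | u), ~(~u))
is always true.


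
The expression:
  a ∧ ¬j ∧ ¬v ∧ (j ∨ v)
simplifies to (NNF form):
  False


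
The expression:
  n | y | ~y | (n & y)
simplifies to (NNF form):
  True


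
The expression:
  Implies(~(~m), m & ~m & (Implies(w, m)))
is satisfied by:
  {m: False}


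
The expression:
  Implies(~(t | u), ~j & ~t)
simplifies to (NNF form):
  t | u | ~j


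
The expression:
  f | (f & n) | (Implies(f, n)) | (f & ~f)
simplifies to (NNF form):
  True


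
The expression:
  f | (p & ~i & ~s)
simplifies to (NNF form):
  f | (p & ~i & ~s)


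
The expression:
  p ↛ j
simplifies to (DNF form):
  p ∧ ¬j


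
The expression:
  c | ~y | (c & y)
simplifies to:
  c | ~y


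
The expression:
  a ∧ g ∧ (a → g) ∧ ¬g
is never true.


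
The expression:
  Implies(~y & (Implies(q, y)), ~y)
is always true.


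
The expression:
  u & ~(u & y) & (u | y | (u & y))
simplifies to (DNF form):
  u & ~y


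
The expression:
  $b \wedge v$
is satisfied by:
  {b: True, v: True}


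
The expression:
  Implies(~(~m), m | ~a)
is always true.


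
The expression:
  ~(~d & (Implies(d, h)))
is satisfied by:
  {d: True}


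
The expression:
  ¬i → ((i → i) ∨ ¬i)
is always true.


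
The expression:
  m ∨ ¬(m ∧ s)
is always true.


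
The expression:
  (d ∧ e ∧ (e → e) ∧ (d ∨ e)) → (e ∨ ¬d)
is always true.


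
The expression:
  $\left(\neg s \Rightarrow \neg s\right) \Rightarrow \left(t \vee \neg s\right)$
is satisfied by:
  {t: True, s: False}
  {s: False, t: False}
  {s: True, t: True}


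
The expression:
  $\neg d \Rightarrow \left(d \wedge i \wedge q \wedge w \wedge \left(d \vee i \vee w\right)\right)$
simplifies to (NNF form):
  $d$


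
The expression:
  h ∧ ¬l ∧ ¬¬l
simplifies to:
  False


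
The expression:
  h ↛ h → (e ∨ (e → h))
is always true.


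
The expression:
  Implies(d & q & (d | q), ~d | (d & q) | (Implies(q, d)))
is always true.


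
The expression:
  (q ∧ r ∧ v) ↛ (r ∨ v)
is never true.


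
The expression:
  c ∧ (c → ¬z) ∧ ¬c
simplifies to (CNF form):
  False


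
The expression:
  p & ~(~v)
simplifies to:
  p & v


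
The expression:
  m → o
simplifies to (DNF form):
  o ∨ ¬m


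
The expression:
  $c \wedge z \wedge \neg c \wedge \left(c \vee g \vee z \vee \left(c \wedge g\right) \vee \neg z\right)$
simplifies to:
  $\text{False}$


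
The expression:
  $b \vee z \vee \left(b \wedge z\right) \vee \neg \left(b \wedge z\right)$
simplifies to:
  $\text{True}$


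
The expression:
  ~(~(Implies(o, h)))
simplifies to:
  h | ~o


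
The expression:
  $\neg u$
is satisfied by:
  {u: False}


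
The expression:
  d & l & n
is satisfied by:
  {d: True, n: True, l: True}


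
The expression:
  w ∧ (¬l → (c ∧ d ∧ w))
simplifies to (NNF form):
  w ∧ (c ∨ l) ∧ (d ∨ l)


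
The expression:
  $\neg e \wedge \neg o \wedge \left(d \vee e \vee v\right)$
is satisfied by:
  {d: True, v: True, e: False, o: False}
  {d: True, v: False, e: False, o: False}
  {v: True, o: False, d: False, e: False}


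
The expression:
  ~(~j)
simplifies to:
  j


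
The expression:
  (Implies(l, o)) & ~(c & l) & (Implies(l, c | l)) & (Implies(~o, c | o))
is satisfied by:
  {o: True, l: False, c: False}
  {c: True, o: True, l: False}
  {c: True, o: False, l: False}
  {l: True, o: True, c: False}


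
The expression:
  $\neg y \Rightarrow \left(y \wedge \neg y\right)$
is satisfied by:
  {y: True}


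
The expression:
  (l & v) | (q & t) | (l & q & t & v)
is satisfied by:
  {q: True, v: True, l: True, t: True}
  {q: True, v: True, l: True, t: False}
  {q: True, v: True, t: True, l: False}
  {q: True, l: True, t: True, v: False}
  {q: True, l: False, t: True, v: False}
  {v: True, l: True, t: True, q: False}
  {v: True, l: True, t: False, q: False}


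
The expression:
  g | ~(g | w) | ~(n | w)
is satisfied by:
  {g: True, w: False}
  {w: False, g: False}
  {w: True, g: True}


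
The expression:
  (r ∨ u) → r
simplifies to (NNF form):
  r ∨ ¬u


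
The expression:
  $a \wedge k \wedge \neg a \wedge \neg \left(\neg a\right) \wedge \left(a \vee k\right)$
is never true.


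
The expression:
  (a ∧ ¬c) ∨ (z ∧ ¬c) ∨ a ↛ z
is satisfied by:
  {a: True, c: False, z: False}
  {z: True, a: True, c: False}
  {z: True, a: False, c: False}
  {c: True, a: True, z: False}


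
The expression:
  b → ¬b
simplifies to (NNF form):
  ¬b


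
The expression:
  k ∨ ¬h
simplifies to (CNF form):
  k ∨ ¬h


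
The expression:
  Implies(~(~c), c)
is always true.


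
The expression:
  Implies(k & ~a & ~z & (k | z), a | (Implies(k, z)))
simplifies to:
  a | z | ~k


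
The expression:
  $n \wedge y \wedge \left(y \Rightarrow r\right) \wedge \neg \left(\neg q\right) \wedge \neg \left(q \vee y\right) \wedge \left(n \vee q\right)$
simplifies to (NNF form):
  $\text{False}$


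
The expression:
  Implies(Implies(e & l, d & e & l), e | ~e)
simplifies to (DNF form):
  True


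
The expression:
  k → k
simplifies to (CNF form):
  True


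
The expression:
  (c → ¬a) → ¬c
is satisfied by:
  {a: True, c: False}
  {c: False, a: False}
  {c: True, a: True}


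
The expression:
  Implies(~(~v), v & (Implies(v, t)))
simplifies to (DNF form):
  t | ~v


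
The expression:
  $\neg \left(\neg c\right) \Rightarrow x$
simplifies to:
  $x \vee \neg c$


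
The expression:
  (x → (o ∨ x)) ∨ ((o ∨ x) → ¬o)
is always true.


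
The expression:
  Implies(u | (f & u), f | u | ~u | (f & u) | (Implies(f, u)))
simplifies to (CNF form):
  True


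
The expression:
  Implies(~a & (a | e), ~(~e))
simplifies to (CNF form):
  True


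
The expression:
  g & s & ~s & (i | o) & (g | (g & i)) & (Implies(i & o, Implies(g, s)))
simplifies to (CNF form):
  False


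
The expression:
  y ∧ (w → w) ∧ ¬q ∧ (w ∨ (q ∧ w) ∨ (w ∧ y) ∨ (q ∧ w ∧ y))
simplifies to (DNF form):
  w ∧ y ∧ ¬q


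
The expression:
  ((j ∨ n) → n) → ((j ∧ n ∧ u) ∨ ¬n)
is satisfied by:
  {u: True, j: True, n: False}
  {u: True, j: False, n: False}
  {j: True, u: False, n: False}
  {u: False, j: False, n: False}
  {n: True, u: True, j: True}


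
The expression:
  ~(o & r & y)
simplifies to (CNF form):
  ~o | ~r | ~y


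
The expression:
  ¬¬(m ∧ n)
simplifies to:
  m ∧ n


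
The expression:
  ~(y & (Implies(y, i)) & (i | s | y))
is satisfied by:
  {y: False, i: False}
  {i: True, y: False}
  {y: True, i: False}


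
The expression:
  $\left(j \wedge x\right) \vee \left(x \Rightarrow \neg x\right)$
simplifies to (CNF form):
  $j \vee \neg x$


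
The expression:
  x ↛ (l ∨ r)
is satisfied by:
  {x: True, r: False, l: False}


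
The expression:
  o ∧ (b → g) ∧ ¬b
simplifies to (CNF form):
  o ∧ ¬b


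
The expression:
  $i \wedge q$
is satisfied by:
  {i: True, q: True}


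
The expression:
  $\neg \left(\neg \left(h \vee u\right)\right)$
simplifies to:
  $h \vee u$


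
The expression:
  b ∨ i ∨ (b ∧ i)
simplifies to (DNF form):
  b ∨ i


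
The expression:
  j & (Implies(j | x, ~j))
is never true.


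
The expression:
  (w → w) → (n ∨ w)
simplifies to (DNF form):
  n ∨ w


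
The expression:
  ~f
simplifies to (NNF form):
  ~f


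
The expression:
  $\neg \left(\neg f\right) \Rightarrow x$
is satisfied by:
  {x: True, f: False}
  {f: False, x: False}
  {f: True, x: True}


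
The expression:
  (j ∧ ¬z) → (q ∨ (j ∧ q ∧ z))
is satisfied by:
  {q: True, z: True, j: False}
  {q: True, z: False, j: False}
  {z: True, q: False, j: False}
  {q: False, z: False, j: False}
  {j: True, q: True, z: True}
  {j: True, q: True, z: False}
  {j: True, z: True, q: False}


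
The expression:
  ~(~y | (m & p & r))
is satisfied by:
  {y: True, p: False, m: False, r: False}
  {y: True, r: True, p: False, m: False}
  {y: True, m: True, p: False, r: False}
  {y: True, r: True, m: True, p: False}
  {y: True, p: True, m: False, r: False}
  {y: True, r: True, p: True, m: False}
  {y: True, m: True, p: True, r: False}


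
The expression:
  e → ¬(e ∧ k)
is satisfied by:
  {k: False, e: False}
  {e: True, k: False}
  {k: True, e: False}


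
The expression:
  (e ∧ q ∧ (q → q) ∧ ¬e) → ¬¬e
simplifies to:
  True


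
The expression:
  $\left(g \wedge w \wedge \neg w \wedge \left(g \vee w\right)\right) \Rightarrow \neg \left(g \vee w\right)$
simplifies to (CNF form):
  $\text{True}$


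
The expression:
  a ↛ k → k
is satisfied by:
  {k: True, a: False}
  {a: False, k: False}
  {a: True, k: True}


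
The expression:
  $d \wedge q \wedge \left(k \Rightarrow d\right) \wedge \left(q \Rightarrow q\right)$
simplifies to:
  $d \wedge q$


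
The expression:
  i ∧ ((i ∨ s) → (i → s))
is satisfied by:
  {i: True, s: True}


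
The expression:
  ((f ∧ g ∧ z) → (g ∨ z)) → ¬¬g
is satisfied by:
  {g: True}


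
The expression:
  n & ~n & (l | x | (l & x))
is never true.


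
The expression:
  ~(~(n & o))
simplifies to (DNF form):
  n & o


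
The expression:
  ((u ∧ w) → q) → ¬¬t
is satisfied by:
  {t: True, w: True, u: True, q: False}
  {t: True, w: True, q: False, u: False}
  {t: True, u: True, q: False, w: False}
  {t: True, q: False, u: False, w: False}
  {t: True, w: True, q: True, u: True}
  {t: True, w: True, q: True, u: False}
  {t: True, q: True, u: True, w: False}
  {t: True, q: True, u: False, w: False}
  {w: True, u: True, q: False, t: False}


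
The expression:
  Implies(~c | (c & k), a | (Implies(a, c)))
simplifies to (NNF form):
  True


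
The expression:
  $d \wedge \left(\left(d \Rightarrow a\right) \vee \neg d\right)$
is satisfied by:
  {a: True, d: True}


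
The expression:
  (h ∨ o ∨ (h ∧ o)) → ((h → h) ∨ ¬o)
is always true.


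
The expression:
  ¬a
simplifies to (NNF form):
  ¬a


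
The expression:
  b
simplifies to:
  b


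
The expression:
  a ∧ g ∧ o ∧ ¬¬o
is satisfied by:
  {a: True, g: True, o: True}


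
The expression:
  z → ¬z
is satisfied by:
  {z: False}


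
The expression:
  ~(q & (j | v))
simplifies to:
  ~q | (~j & ~v)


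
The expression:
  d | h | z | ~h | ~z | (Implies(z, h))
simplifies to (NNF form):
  True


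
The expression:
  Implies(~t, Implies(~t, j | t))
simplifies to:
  j | t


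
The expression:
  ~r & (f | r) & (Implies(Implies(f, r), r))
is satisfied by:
  {f: True, r: False}


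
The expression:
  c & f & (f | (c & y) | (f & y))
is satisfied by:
  {c: True, f: True}


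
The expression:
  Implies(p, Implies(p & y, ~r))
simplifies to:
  ~p | ~r | ~y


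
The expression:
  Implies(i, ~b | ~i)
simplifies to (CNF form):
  ~b | ~i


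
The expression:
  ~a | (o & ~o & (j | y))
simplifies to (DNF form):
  ~a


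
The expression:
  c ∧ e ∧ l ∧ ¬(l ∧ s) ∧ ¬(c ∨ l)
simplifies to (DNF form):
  False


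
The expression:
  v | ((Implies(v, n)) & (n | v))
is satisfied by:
  {n: True, v: True}
  {n: True, v: False}
  {v: True, n: False}


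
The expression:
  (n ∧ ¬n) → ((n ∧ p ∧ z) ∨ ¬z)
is always true.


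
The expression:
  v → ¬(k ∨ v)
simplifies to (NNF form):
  ¬v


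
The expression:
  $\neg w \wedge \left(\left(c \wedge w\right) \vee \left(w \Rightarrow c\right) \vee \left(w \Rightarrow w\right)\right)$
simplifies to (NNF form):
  $\neg w$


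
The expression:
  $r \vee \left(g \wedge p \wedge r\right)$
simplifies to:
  $r$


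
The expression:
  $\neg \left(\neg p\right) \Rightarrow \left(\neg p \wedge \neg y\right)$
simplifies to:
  $\neg p$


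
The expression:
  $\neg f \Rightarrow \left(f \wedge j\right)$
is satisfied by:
  {f: True}


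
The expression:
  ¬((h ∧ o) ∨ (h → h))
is never true.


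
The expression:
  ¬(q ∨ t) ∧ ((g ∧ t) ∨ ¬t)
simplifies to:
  ¬q ∧ ¬t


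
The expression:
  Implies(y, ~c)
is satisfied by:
  {c: False, y: False}
  {y: True, c: False}
  {c: True, y: False}


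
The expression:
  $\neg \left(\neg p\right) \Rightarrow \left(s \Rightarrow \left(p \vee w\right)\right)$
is always true.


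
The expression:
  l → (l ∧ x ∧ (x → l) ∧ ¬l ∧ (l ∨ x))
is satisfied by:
  {l: False}


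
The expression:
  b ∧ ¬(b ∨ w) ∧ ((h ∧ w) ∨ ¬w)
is never true.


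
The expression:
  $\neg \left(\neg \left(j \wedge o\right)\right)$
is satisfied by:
  {j: True, o: True}


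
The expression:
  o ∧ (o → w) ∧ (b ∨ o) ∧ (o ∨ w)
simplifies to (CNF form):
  o ∧ w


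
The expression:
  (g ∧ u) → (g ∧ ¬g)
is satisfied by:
  {g: False, u: False}
  {u: True, g: False}
  {g: True, u: False}


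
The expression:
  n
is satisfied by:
  {n: True}


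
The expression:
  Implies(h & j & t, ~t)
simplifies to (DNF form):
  ~h | ~j | ~t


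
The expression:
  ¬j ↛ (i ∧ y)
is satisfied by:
  {y: False, j: False, i: False}
  {i: True, y: False, j: False}
  {y: True, i: False, j: False}


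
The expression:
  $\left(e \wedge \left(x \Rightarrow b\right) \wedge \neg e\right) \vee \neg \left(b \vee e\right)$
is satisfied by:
  {e: False, b: False}


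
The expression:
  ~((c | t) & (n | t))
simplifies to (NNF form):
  ~t & (~c | ~n)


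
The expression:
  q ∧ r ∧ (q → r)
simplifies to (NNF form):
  q ∧ r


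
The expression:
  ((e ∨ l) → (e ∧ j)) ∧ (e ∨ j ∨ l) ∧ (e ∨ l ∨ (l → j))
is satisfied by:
  {j: True, e: True, l: False}
  {j: True, l: False, e: False}
  {j: True, e: True, l: True}


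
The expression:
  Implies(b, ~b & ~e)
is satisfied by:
  {b: False}


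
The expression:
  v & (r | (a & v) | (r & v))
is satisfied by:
  {r: True, a: True, v: True}
  {r: True, v: True, a: False}
  {a: True, v: True, r: False}


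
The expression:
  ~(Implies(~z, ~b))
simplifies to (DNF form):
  b & ~z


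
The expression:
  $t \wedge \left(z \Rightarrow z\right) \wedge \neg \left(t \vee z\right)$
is never true.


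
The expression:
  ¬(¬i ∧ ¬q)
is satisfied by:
  {i: True, q: True}
  {i: True, q: False}
  {q: True, i: False}


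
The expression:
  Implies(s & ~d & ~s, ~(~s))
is always true.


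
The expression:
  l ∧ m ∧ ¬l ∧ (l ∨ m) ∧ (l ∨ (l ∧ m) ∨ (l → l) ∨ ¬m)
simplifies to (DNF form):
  False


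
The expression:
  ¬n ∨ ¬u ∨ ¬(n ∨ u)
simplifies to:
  ¬n ∨ ¬u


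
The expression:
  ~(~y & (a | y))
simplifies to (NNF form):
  y | ~a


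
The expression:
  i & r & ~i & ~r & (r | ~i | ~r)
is never true.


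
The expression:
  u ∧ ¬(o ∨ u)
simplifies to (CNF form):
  False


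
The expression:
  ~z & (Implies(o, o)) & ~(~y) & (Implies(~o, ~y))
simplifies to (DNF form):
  o & y & ~z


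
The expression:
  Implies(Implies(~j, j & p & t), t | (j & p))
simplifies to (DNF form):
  p | t | ~j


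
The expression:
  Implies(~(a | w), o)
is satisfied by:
  {a: True, o: True, w: True}
  {a: True, o: True, w: False}
  {a: True, w: True, o: False}
  {a: True, w: False, o: False}
  {o: True, w: True, a: False}
  {o: True, w: False, a: False}
  {w: True, o: False, a: False}


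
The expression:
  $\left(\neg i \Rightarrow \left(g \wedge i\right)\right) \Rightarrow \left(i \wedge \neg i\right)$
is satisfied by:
  {i: False}


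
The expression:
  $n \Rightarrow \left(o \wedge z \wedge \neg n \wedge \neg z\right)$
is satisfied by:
  {n: False}
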